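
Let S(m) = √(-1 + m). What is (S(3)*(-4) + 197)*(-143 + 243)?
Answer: 19700 - 400*√2 ≈ 19134.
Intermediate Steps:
(S(3)*(-4) + 197)*(-143 + 243) = (√(-1 + 3)*(-4) + 197)*(-143 + 243) = (√2*(-4) + 197)*100 = (-4*√2 + 197)*100 = (197 - 4*√2)*100 = 19700 - 400*√2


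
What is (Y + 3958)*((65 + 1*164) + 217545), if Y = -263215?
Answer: -56459433918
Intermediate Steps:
(Y + 3958)*((65 + 1*164) + 217545) = (-263215 + 3958)*((65 + 1*164) + 217545) = -259257*((65 + 164) + 217545) = -259257*(229 + 217545) = -259257*217774 = -56459433918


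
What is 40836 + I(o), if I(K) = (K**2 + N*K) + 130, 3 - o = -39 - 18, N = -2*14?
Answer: 42886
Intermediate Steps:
N = -28
o = 60 (o = 3 - (-39 - 18) = 3 - 1*(-57) = 3 + 57 = 60)
I(K) = 130 + K**2 - 28*K (I(K) = (K**2 - 28*K) + 130 = 130 + K**2 - 28*K)
40836 + I(o) = 40836 + (130 + 60**2 - 28*60) = 40836 + (130 + 3600 - 1680) = 40836 + 2050 = 42886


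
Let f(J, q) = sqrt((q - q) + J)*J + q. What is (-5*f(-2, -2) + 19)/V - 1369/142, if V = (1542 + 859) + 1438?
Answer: -5251473/545138 + 10*I*sqrt(2)/3839 ≈ -9.6333 + 0.0036838*I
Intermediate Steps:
V = 3839 (V = 2401 + 1438 = 3839)
f(J, q) = q + J**(3/2) (f(J, q) = sqrt(0 + J)*J + q = sqrt(J)*J + q = J**(3/2) + q = q + J**(3/2))
(-5*f(-2, -2) + 19)/V - 1369/142 = (-5*(-2 + (-2)**(3/2)) + 19)/3839 - 1369/142 = (-5*(-2 - 2*I*sqrt(2)) + 19)*(1/3839) - 1369*1/142 = ((10 + 10*I*sqrt(2)) + 19)*(1/3839) - 1369/142 = (29 + 10*I*sqrt(2))*(1/3839) - 1369/142 = (29/3839 + 10*I*sqrt(2)/3839) - 1369/142 = -5251473/545138 + 10*I*sqrt(2)/3839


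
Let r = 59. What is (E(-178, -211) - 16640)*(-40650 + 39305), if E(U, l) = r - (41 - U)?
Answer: 22596000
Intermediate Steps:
E(U, l) = 18 + U (E(U, l) = 59 - (41 - U) = 59 + (-41 + U) = 18 + U)
(E(-178, -211) - 16640)*(-40650 + 39305) = ((18 - 178) - 16640)*(-40650 + 39305) = (-160 - 16640)*(-1345) = -16800*(-1345) = 22596000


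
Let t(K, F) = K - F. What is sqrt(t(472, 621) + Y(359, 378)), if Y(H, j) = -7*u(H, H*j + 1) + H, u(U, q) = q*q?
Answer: I*sqrt(128907129253) ≈ 3.5904e+5*I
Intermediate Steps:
u(U, q) = q**2
Y(H, j) = H - 7*(1 + H*j)**2 (Y(H, j) = -7*(H*j + 1)**2 + H = -7*(1 + H*j)**2 + H = H - 7*(1 + H*j)**2)
sqrt(t(472, 621) + Y(359, 378)) = sqrt((472 - 1*621) + (359 - 7*(1 + 359*378)**2)) = sqrt((472 - 621) + (359 - 7*(1 + 135702)**2)) = sqrt(-149 + (359 - 7*135703**2)) = sqrt(-149 + (359 - 7*18415304209)) = sqrt(-149 + (359 - 128907129463)) = sqrt(-149 - 128907129104) = sqrt(-128907129253) = I*sqrt(128907129253)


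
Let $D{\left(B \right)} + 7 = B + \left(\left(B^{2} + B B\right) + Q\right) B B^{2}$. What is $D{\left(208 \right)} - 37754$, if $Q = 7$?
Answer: $778720812367$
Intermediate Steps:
$D{\left(B \right)} = -7 + B + B^{3} \left(7 + 2 B^{2}\right)$ ($D{\left(B \right)} = -7 + \left(B + \left(\left(B^{2} + B B\right) + 7\right) B B^{2}\right) = -7 + \left(B + \left(\left(B^{2} + B^{2}\right) + 7\right) B^{3}\right) = -7 + \left(B + \left(2 B^{2} + 7\right) B^{3}\right) = -7 + \left(B + \left(7 + 2 B^{2}\right) B^{3}\right) = -7 + \left(B + B^{3} \left(7 + 2 B^{2}\right)\right) = -7 + B + B^{3} \left(7 + 2 B^{2}\right)$)
$D{\left(208 \right)} - 37754 = \left(-7 + 208 + 2 \cdot 208^{5} + 7 \cdot 208^{3}\right) - 37754 = \left(-7 + 208 + 2 \cdot 389328928768 + 7 \cdot 8998912\right) - 37754 = \left(-7 + 208 + 778657857536 + 62992384\right) - 37754 = 778720850121 - 37754 = 778720812367$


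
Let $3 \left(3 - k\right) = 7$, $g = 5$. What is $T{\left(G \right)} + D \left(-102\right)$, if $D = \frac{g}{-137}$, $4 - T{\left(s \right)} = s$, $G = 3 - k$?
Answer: $\frac{2215}{411} \approx 5.3893$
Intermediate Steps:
$k = \frac{2}{3}$ ($k = 3 - \frac{7}{3} = \frac{2}{3} \approx 0.66667$)
$G = \frac{7}{3}$ ($G = 3 - \frac{2}{3} = \frac{7}{3} \approx 2.3333$)
$T{\left(s \right)} = 4 - s$
$D = - \frac{5}{137}$ ($D = \frac{5}{-137} = 5 \left(- \frac{1}{137}\right) = - \frac{5}{137} \approx -0.036496$)
$T{\left(G \right)} + D \left(-102\right) = \left(4 - \frac{7}{3}\right) - - \frac{510}{137} = \left(4 - \frac{7}{3}\right) + \frac{510}{137} = \frac{5}{3} + \frac{510}{137} = \frac{2215}{411}$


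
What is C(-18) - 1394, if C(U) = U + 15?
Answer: -1397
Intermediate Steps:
C(U) = 15 + U
C(-18) - 1394 = (15 - 18) - 1394 = -3 - 1394 = -1397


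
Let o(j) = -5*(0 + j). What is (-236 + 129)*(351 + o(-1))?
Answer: -38092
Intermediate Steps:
o(j) = -5*j
(-236 + 129)*(351 + o(-1)) = (-236 + 129)*(351 - 5*(-1)) = -107*(351 + 5) = -107*356 = -38092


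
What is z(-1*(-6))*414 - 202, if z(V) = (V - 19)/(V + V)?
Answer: -1301/2 ≈ -650.50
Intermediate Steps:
z(V) = (-19 + V)/(2*V) (z(V) = (-19 + V)/((2*V)) = (-19 + V)*(1/(2*V)) = (-19 + V)/(2*V))
z(-1*(-6))*414 - 202 = ((-19 - 1*(-6))/(2*((-1*(-6)))))*414 - 202 = ((½)*(-19 + 6)/6)*414 - 202 = ((½)*(⅙)*(-13))*414 - 202 = -13/12*414 - 202 = -897/2 - 202 = -1301/2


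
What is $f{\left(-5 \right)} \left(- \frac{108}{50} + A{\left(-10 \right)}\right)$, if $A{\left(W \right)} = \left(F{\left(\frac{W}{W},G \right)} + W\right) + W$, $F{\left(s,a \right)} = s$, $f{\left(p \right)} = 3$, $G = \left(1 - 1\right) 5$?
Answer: $- \frac{1587}{25} \approx -63.48$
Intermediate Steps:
$G = 0$ ($G = 0 \cdot 5 = 0$)
$A{\left(W \right)} = 1 + 2 W$ ($A{\left(W \right)} = \left(\frac{W}{W} + W\right) + W = \left(1 + W\right) + W = 1 + 2 W$)
$f{\left(-5 \right)} \left(- \frac{108}{50} + A{\left(-10 \right)}\right) = 3 \left(- \frac{108}{50} + \left(1 + 2 \left(-10\right)\right)\right) = 3 \left(\left(-108\right) \frac{1}{50} + \left(1 - 20\right)\right) = 3 \left(- \frac{54}{25} - 19\right) = 3 \left(- \frac{529}{25}\right) = - \frac{1587}{25}$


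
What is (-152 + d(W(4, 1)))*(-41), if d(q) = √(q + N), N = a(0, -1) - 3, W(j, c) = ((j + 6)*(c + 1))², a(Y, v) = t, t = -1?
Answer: 6232 - 246*√11 ≈ 5416.1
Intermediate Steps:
a(Y, v) = -1
W(j, c) = (1 + c)²*(6 + j)² (W(j, c) = ((6 + j)*(1 + c))² = ((1 + c)*(6 + j))² = (1 + c)²*(6 + j)²)
N = -4 (N = -1 - 3 = -4)
d(q) = √(-4 + q) (d(q) = √(q - 4) = √(-4 + q))
(-152 + d(W(4, 1)))*(-41) = (-152 + √(-4 + (1 + 1)²*(6 + 4)²))*(-41) = (-152 + √(-4 + 2²*10²))*(-41) = (-152 + √(-4 + 4*100))*(-41) = (-152 + √(-4 + 400))*(-41) = (-152 + √396)*(-41) = (-152 + 6*√11)*(-41) = 6232 - 246*√11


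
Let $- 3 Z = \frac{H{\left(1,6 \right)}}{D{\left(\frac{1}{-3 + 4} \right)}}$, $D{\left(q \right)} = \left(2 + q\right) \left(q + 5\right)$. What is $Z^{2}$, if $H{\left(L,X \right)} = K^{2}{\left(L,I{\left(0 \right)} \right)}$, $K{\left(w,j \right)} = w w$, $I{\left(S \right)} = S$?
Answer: $\frac{1}{2916} \approx 0.00034294$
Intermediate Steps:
$K{\left(w,j \right)} = w^{2}$
$H{\left(L,X \right)} = L^{4}$ ($H{\left(L,X \right)} = \left(L^{2}\right)^{2} = L^{4}$)
$D{\left(q \right)} = \left(2 + q\right) \left(5 + q\right)$
$Z = - \frac{1}{54}$ ($Z = - \frac{1^{4} \frac{1}{10 + \left(\frac{1}{-3 + 4}\right)^{2} + \frac{7}{-3 + 4}}}{3} = - \frac{1 \frac{1}{10 + \left(1^{-1}\right)^{2} + \frac{7}{1}}}{3} = - \frac{1 \frac{1}{10 + 1^{2} + 7 \cdot 1}}{3} = - \frac{1 \frac{1}{10 + 1 + 7}}{3} = - \frac{1 \cdot \frac{1}{18}}{3} = \left(- \frac{1}{3}\right) \frac{1}{18} = - \frac{1}{54} \approx -0.018519$)
$Z^{2} = \left(- \frac{1}{54}\right)^{2} = \frac{1}{2916}$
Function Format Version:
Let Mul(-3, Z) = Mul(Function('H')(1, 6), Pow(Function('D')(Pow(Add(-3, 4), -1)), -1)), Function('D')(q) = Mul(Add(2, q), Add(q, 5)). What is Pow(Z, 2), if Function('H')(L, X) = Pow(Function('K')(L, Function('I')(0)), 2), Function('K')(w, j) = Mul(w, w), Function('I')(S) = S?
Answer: Rational(1, 2916) ≈ 0.00034294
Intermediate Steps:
Function('K')(w, j) = Pow(w, 2)
Function('H')(L, X) = Pow(L, 4) (Function('H')(L, X) = Pow(Pow(L, 2), 2) = Pow(L, 4))
Function('D')(q) = Mul(Add(2, q), Add(5, q))
Z = Rational(-1, 54) (Z = Mul(Rational(-1, 3), Mul(Pow(1, 4), Pow(Add(10, Pow(Pow(Add(-3, 4), -1), 2), Mul(7, Pow(Add(-3, 4), -1))), -1))) = Mul(Rational(-1, 3), Mul(1, Pow(Add(10, Pow(Pow(1, -1), 2), Mul(7, Pow(1, -1))), -1))) = Mul(Rational(-1, 3), Mul(1, Pow(Add(10, Pow(1, 2), Mul(7, 1)), -1))) = Mul(Rational(-1, 3), Mul(1, Pow(Add(10, 1, 7), -1))) = Mul(Rational(-1, 3), Mul(1, Pow(18, -1))) = Mul(Rational(-1, 3), Mul(1, Rational(1, 18))) = Mul(Rational(-1, 3), Rational(1, 18)) = Rational(-1, 54) ≈ -0.018519)
Pow(Z, 2) = Pow(Rational(-1, 54), 2) = Rational(1, 2916)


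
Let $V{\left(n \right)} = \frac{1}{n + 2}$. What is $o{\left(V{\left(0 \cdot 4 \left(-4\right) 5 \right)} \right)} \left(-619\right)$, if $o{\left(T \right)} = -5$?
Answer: $3095$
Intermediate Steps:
$V{\left(n \right)} = \frac{1}{2 + n}$
$o{\left(V{\left(0 \cdot 4 \left(-4\right) 5 \right)} \right)} \left(-619\right) = \left(-5\right) \left(-619\right) = 3095$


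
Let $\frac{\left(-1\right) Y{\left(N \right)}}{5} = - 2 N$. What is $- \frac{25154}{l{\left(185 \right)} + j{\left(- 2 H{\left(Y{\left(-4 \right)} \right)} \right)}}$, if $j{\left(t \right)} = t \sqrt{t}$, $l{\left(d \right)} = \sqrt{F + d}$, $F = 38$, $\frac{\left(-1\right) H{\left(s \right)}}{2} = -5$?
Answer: $- \frac{25154}{\sqrt{223} - 40 i \sqrt{5}} \approx -45.68 - 273.6 i$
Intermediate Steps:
$Y{\left(N \right)} = 10 N$ ($Y{\left(N \right)} = - 5 \left(- 2 N\right) = 10 N$)
$H{\left(s \right)} = 10$ ($H{\left(s \right)} = \left(-2\right) \left(-5\right) = 10$)
$l{\left(d \right)} = \sqrt{38 + d}$
$j{\left(t \right)} = t^{\frac{3}{2}}$
$- \frac{25154}{l{\left(185 \right)} + j{\left(- 2 H{\left(Y{\left(-4 \right)} \right)} \right)}} = - \frac{25154}{\sqrt{38 + 185} + \left(\left(-2\right) 10\right)^{\frac{3}{2}}} = - \frac{25154}{\sqrt{223} + \left(-20\right)^{\frac{3}{2}}} = - \frac{25154}{\sqrt{223} - 40 i \sqrt{5}}$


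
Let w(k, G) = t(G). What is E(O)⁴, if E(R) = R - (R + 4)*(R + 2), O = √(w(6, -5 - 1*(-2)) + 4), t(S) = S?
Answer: 38416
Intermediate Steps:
w(k, G) = G
O = 1 (O = √((-5 - 1*(-2)) + 4) = √((-5 + 2) + 4) = √(-3 + 4) = √1 = 1)
E(R) = R - (2 + R)*(4 + R) (E(R) = R - (4 + R)*(2 + R) = R - (2 + R)*(4 + R))
E(O)⁴ = (-8 - 1*1² - 5*1)⁴ = (-8 - 1*1 - 5)⁴ = (-8 - 1 - 5)⁴ = (-14)⁴ = 38416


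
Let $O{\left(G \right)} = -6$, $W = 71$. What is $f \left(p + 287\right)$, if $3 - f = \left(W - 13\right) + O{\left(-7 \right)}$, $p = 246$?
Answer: $-26117$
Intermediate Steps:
$f = -49$ ($f = 3 - \left(\left(71 - 13\right) - 6\right) = 3 - \left(58 - 6\right) = 3 - 52 = -49$)
$f \left(p + 287\right) = - 49 \left(246 + 287\right) = \left(-49\right) 533 = -26117$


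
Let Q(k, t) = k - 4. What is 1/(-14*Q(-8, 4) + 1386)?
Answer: 1/1554 ≈ 0.00064350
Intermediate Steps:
Q(k, t) = -4 + k
1/(-14*Q(-8, 4) + 1386) = 1/(-14*(-4 - 8) + 1386) = 1/(-14*(-12) + 1386) = 1/(168 + 1386) = 1/1554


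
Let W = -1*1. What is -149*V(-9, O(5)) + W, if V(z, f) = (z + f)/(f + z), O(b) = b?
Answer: -150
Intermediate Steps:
V(z, f) = 1 (V(z, f) = (f + z)/(f + z) = 1)
W = -1
-149*V(-9, O(5)) + W = -149*1 - 1 = -149 - 1 = -150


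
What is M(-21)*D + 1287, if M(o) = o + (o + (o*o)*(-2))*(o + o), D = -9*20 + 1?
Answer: -6783708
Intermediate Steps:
D = -179 (D = -180 + 1 = -179)
M(o) = o + 2*o*(o - 2*o²) (M(o) = o + (o + o²*(-2))*(2*o) = o + (o - 2*o²)*(2*o) = o + 2*o*(o - 2*o²))
M(-21)*D + 1287 = -21*(1 - 4*(-21)² + 2*(-21))*(-179) + 1287 = -21*(1 - 4*441 - 42)*(-179) + 1287 = -21*(1 - 1764 - 42)*(-179) + 1287 = -21*(-1805)*(-179) + 1287 = 37905*(-179) + 1287 = -6784995 + 1287 = -6783708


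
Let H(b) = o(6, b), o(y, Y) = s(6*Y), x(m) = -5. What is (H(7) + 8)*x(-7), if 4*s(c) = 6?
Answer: -95/2 ≈ -47.500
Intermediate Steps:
s(c) = 3/2 (s(c) = (¼)*6 = 3/2)
o(y, Y) = 3/2
H(b) = 3/2
(H(7) + 8)*x(-7) = (3/2 + 8)*(-5) = (19/2)*(-5) = -95/2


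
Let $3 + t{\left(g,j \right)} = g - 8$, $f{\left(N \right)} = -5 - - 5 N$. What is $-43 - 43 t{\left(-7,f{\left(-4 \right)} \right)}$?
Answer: $731$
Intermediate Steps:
$f{\left(N \right)} = -5 + 5 N$
$t{\left(g,j \right)} = -11 + g$ ($t{\left(g,j \right)} = -3 + \left(g - 8\right) = -3 + \left(-8 + g\right) = -11 + g$)
$-43 - 43 t{\left(-7,f{\left(-4 \right)} \right)} = -43 - 43 \left(-11 - 7\right) = -43 - -774 = -43 + 774 = 731$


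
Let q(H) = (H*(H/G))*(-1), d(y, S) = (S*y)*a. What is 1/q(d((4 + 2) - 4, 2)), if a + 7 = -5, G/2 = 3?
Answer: -1/384 ≈ -0.0026042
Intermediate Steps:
G = 6 (G = 2*3 = 6)
a = -12 (a = -7 - 5 = -12)
d(y, S) = -12*S*y (d(y, S) = (S*y)*(-12) = -12*S*y)
q(H) = -H²/6 (q(H) = (H*(H/6))*(-1) = (H²/6)*(-1) = -H²/6)
1/q(d((4 + 2) - 4, 2)) = 1/(-576*((4 + 2) - 4)²/6) = 1/(-576*(6 - 4)²/6) = 1/(-(-12*2*2)²/6) = 1/(-⅙*(-48)²) = 1/(-⅙*2304) = 1/(-384) = -1/384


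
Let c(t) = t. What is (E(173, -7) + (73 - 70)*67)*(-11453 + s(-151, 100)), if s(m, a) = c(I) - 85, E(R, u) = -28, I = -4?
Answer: -1996766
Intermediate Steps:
s(m, a) = -89 (s(m, a) = -4 - 85 = -89)
(E(173, -7) + (73 - 70)*67)*(-11453 + s(-151, 100)) = (-28 + (73 - 70)*67)*(-11453 - 89) = (-28 + 3*67)*(-11542) = (-28 + 201)*(-11542) = 173*(-11542) = -1996766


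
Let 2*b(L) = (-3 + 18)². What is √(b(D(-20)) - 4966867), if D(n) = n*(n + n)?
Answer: I*√19867018/2 ≈ 2228.6*I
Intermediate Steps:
D(n) = 2*n² (D(n) = n*(2*n) = 2*n²)
b(L) = 225/2 (b(L) = (-3 + 18)²/2 = (½)*15² = (½)*225 = 225/2)
√(b(D(-20)) - 4966867) = √(225/2 - 4966867) = √(-9933509/2) = I*√19867018/2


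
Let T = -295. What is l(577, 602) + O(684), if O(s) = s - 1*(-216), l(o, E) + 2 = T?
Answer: 603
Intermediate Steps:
l(o, E) = -297 (l(o, E) = -2 - 295 = -297)
O(s) = 216 + s (O(s) = s + 216 = 216 + s)
l(577, 602) + O(684) = -297 + (216 + 684) = -297 + 900 = 603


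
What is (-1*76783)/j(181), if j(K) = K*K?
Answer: -76783/32761 ≈ -2.3437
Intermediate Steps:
j(K) = K²
(-1*76783)/j(181) = (-1*76783)/(181²) = -76783/32761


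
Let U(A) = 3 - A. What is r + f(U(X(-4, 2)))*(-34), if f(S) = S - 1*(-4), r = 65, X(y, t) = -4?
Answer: -309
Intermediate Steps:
f(S) = 4 + S (f(S) = S + 4 = 4 + S)
r + f(U(X(-4, 2)))*(-34) = 65 + (4 + (3 - 1*(-4)))*(-34) = 65 + (4 + (3 + 4))*(-34) = 65 + (4 + 7)*(-34) = 65 + 11*(-34) = 65 - 374 = -309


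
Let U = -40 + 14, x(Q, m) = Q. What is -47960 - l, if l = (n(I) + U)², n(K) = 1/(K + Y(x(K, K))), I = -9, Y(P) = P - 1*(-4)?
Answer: -9533385/196 ≈ -48640.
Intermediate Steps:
Y(P) = 4 + P (Y(P) = P + 4 = 4 + P)
n(K) = 1/(4 + 2*K) (n(K) = 1/(K + (4 + K)) = 1/(4 + 2*K))
U = -26
l = 133225/196 (l = (1/(2*(2 - 9)) - 26)² = ((½)/(-7) - 26)² = ((½)*(-⅐) - 26)² = (-1/14 - 26)² = (-365/14)² = 133225/196 ≈ 679.72)
-47960 - l = -47960 - 1*133225/196 = -47960 - 133225/196 = -9533385/196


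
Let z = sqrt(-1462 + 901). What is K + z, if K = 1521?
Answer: 1521 + I*sqrt(561) ≈ 1521.0 + 23.685*I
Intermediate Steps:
z = I*sqrt(561) (z = sqrt(-561) = I*sqrt(561) ≈ 23.685*I)
K + z = 1521 + I*sqrt(561)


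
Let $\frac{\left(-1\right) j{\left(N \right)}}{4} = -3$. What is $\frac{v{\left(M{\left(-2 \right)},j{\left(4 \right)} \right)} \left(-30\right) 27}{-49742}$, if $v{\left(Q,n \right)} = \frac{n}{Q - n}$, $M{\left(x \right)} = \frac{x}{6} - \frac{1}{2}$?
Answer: $- \frac{29160}{1915067} \approx -0.015227$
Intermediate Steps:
$j{\left(N \right)} = 12$ ($j{\left(N \right)} = \left(-4\right) \left(-3\right) = 12$)
$M{\left(x \right)} = - \frac{1}{2} + \frac{x}{6}$ ($M{\left(x \right)} = x \frac{1}{6} - \frac{1}{2} = \frac{x}{6} - \frac{1}{2} = - \frac{1}{2} + \frac{x}{6}$)
$\frac{v{\left(M{\left(-2 \right)},j{\left(4 \right)} \right)} \left(-30\right) 27}{-49742} = \frac{\frac{12}{\left(- \frac{1}{2} + \frac{1}{6} \left(-2\right)\right) - 12} \left(-30\right) 27}{-49742} = \frac{12}{\left(- \frac{1}{2} - \frac{1}{3}\right) - 12} \left(-30\right) 27 \left(- \frac{1}{49742}\right) = \frac{12}{- \frac{5}{6} - 12} \left(-30\right) 27 \left(- \frac{1}{49742}\right) = \frac{12}{- \frac{77}{6}} \left(-30\right) 27 \left(- \frac{1}{49742}\right) = 12 \left(- \frac{6}{77}\right) \left(-30\right) 27 \left(- \frac{1}{49742}\right) = \left(- \frac{72}{77}\right) \left(-30\right) 27 \left(- \frac{1}{49742}\right) = \frac{2160}{77} \cdot 27 \left(- \frac{1}{49742}\right) = \frac{58320}{77} \left(- \frac{1}{49742}\right) = - \frac{29160}{1915067}$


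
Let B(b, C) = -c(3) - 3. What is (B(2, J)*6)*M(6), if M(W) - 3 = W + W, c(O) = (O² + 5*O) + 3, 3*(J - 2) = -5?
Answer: -2700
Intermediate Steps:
J = ⅓ (J = 2 + (⅓)*(-5) = 2 - 5/3 = ⅓ ≈ 0.33333)
c(O) = 3 + O² + 5*O
M(W) = 3 + 2*W (M(W) = 3 + (W + W) = 3 + 2*W)
B(b, C) = -30 (B(b, C) = -(3 + 3² + 5*3) - 3 = -(3 + 9 + 15) - 3 = -1*27 - 3 = -27 - 3 = -30)
(B(2, J)*6)*M(6) = (-30*6)*(3 + 2*6) = -180*(3 + 12) = -180*15 = -2700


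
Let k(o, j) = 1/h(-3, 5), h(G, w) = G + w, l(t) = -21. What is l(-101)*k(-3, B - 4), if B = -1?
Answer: -21/2 ≈ -10.500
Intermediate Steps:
k(o, j) = ½ (k(o, j) = 1/(-3 + 5) = 1/2 = ½)
l(-101)*k(-3, B - 4) = -21*½ = -21/2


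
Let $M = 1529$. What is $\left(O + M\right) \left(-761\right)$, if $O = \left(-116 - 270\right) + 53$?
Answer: $-910156$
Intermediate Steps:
$O = -333$ ($O = -386 + 53 = -333$)
$\left(O + M\right) \left(-761\right) = \left(-333 + 1529\right) \left(-761\right) = 1196 \left(-761\right) = -910156$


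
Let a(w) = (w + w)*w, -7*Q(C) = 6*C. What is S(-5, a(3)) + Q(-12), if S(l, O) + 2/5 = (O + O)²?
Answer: 45706/35 ≈ 1305.9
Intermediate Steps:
Q(C) = -6*C/7
a(w) = 2*w² (a(w) = (2*w)*w = 2*w²)
S(l, O) = -⅖ + 4*O² (S(l, O) = -⅖ + (O + O)² = -⅖ + (2*O)² = -⅖ + 4*O²)
S(-5, a(3)) + Q(-12) = (-⅖ + 4*(2*3²)²) - 6/7*(-12) = (-⅖ + 4*(2*9)²) + 72/7 = (-⅖ + 4*18²) + 72/7 = (-⅖ + 4*324) + 72/7 = (-⅖ + 1296) + 72/7 = 6478/5 + 72/7 = 45706/35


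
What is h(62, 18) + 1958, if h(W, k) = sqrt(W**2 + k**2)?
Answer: 1958 + 2*sqrt(1042) ≈ 2022.6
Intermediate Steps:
h(62, 18) + 1958 = sqrt(62**2 + 18**2) + 1958 = sqrt(3844 + 324) + 1958 = sqrt(4168) + 1958 = 2*sqrt(1042) + 1958 = 1958 + 2*sqrt(1042)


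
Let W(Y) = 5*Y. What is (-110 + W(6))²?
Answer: 6400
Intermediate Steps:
(-110 + W(6))² = (-110 + 5*6)² = (-110 + 30)² = (-80)² = 6400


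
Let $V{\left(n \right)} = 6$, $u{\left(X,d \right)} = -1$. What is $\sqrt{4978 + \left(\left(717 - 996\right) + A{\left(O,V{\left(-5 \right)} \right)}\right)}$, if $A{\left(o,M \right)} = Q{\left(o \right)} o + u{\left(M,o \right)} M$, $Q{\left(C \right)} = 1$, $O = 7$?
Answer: $10 \sqrt{47} \approx 68.557$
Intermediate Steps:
$A{\left(o,M \right)} = o - M$ ($A{\left(o,M \right)} = 1 o - M = o - M$)
$\sqrt{4978 + \left(\left(717 - 996\right) + A{\left(O,V{\left(-5 \right)} \right)}\right)} = \sqrt{4978 + \left(\left(717 - 996\right) + \left(7 - 6\right)\right)} = \sqrt{4978 + \left(-279 + \left(7 - 6\right)\right)} = \sqrt{4978 + \left(-279 + 1\right)} = \sqrt{4978 - 278} = \sqrt{4700} = 10 \sqrt{47}$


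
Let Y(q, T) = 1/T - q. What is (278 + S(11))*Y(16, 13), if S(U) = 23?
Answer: -62307/13 ≈ -4792.8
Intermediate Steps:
(278 + S(11))*Y(16, 13) = (278 + 23)*(1/13 - 1*16) = 301*(1/13 - 16) = 301*(-207/13) = -62307/13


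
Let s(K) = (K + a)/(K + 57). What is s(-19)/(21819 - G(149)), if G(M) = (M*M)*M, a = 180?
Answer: -161/124872940 ≈ -1.2893e-6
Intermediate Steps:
G(M) = M³ (G(M) = M²*M = M³)
s(K) = (180 + K)/(57 + K) (s(K) = (K + 180)/(K + 57) = (180 + K)/(57 + K))
s(-19)/(21819 - G(149)) = ((180 - 19)/(57 - 19))/(21819 - 1*149³) = (161/38)/(21819 - 1*3307949) = ((1/38)*161)/(21819 - 3307949) = (161/38)/(-3286130) = (161/38)*(-1/3286130) = -161/124872940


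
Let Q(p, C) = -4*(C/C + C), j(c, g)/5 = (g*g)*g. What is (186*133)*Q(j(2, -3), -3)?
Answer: 197904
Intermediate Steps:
j(c, g) = 5*g**3 (j(c, g) = 5*((g*g)*g) = 5*(g**2*g) = 5*g**3)
Q(p, C) = -4 - 4*C (Q(p, C) = -4*(1 + C) = -4 - 4*C)
(186*133)*Q(j(2, -3), -3) = (186*133)*(-4 - 4*(-3)) = 24738*(-4 + 12) = 24738*8 = 197904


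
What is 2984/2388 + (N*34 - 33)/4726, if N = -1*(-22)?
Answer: 3952451/2821422 ≈ 1.4009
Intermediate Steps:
N = 22
2984/2388 + (N*34 - 33)/4726 = 2984/2388 + (22*34 - 33)/4726 = 2984*(1/2388) + (748 - 33)*(1/4726) = 746/597 + 715*(1/4726) = 746/597 + 715/4726 = 3952451/2821422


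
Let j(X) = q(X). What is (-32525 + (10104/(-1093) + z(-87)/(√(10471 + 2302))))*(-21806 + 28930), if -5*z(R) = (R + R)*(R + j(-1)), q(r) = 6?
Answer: -253328934196/1093 - 100405656*√12773/63865 ≈ -2.3195e+8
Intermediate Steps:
j(X) = 6
z(R) = -2*R*(6 + R)/5 (z(R) = -(R + R)*(R + 6)/5 = -2*R*(6 + R)/5)
(-32525 + (10104/(-1093) + z(-87)/(√(10471 + 2302))))*(-21806 + 28930) = (-32525 + (10104/(-1093) + (-⅖*(-87)*(6 - 87))/(√(10471 + 2302))))*(-21806 + 28930) = (-32525 + (10104*(-1/1093) + (-⅖*(-87)*(-81))/(√12773)))*7124 = (-32525 + (-10104/1093 - 14094*√12773/63865))*7124 = (-35559929/1093 - 14094*√12773/63865)*7124 = -253328934196/1093 - 100405656*√12773/63865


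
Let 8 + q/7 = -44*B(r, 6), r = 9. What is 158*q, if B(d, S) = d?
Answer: -446824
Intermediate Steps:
q = -2828 (q = -56 + 7*(-44*9) = -56 + 7*(-396) = -56 - 2772 = -2828)
158*q = 158*(-2828) = -446824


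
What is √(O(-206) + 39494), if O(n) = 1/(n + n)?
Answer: √1675967281/206 ≈ 198.73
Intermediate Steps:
O(n) = 1/(2*n)
√(O(-206) + 39494) = √((½)/(-206) + 39494) = √((½)*(-1/206) + 39494) = √(-1/412 + 39494) = √(16271527/412) = √1675967281/206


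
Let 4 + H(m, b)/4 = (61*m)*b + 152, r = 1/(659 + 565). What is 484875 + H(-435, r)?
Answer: 49508789/102 ≈ 4.8538e+5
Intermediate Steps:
r = 1/1224 ≈ 0.00081699
H(m, b) = 592 + 244*b*m (H(m, b) = -16 + 4*((61*m)*b + 152) = -16 + 4*(61*b*m + 152) = -16 + 4*(152 + 61*b*m) = -16 + (608 + 244*b*m) = 592 + 244*b*m)
484875 + H(-435, r) = 484875 + (592 + 244*(1/1224)*(-435)) = 484875 + (592 - 8845/102) = 484875 + 51539/102 = 49508789/102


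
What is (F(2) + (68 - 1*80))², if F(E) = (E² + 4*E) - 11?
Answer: 121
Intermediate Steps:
F(E) = -11 + E² + 4*E
(F(2) + (68 - 1*80))² = ((-11 + 2² + 4*2) + (68 - 1*80))² = ((-11 + 4 + 8) + (68 - 80))² = (1 - 12)² = (-11)² = 121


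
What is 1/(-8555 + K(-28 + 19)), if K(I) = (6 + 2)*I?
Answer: -1/8627 ≈ -0.00011592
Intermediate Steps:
K(I) = 8*I
1/(-8555 + K(-28 + 19)) = 1/(-8555 + 8*(-28 + 19)) = 1/(-8555 + 8*(-9)) = 1/(-8555 - 72) = 1/(-8627) = -1/8627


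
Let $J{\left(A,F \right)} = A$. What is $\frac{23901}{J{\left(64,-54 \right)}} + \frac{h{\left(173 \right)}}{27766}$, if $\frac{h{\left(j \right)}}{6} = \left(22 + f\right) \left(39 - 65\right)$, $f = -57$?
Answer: $\frac{331992303}{888512} \approx 373.65$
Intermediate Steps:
$h{\left(j \right)} = 5460$ ($h{\left(j \right)} = 6 \left(22 - 57\right) \left(39 - 65\right) = 6 \left(\left(-35\right) \left(-26\right)\right) = 6 \cdot 910 = 5460$)
$\frac{23901}{J{\left(64,-54 \right)}} + \frac{h{\left(173 \right)}}{27766} = \frac{23901}{64} + \frac{5460}{27766} = 23901 \cdot \frac{1}{64} + 5460 \cdot \frac{1}{27766} = \frac{23901}{64} + \frac{2730}{13883} = \frac{331992303}{888512}$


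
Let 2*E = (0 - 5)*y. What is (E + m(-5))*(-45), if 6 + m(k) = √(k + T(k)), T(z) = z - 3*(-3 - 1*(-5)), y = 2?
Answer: 495 - 180*I ≈ 495.0 - 180.0*I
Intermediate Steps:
T(z) = -6 + z (T(z) = z - 3*(-3 + 5) = z - 3*2 = z - 6 = -6 + z)
m(k) = -6 + √(-6 + 2*k) (m(k) = -6 + √(k + (-6 + k)) = -6 + √(-6 + 2*k))
E = -5 (E = ((0 - 5)*2)/2 = (-5*2)/2 = (½)*(-10) = -5)
(E + m(-5))*(-45) = (-5 + (-6 + √(-6 + 2*(-5))))*(-45) = (-5 + (-6 + √(-6 - 10)))*(-45) = (-5 + (-6 + √(-16)))*(-45) = (-5 + (-6 + 4*I))*(-45) = (-11 + 4*I)*(-45) = 495 - 180*I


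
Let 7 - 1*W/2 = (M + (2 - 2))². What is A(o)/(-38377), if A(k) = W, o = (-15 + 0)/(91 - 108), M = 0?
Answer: -14/38377 ≈ -0.00036480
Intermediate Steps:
o = 15/17 (o = -15/(-17) = -15*(-1/17) = 15/17 ≈ 0.88235)
W = 14 (W = 14 - 2*(0 + (2 - 2))² = 14 - 2*(0 + 0)² = 14 - 2*0² = 14 - 2*0 = 14 + 0 = 14)
A(k) = 14
A(o)/(-38377) = 14/(-38377) = 14*(-1/38377) = -14/38377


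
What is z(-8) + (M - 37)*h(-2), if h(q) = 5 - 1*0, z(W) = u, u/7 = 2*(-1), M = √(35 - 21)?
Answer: -199 + 5*√14 ≈ -180.29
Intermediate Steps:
M = √14 ≈ 3.7417
u = -14 (u = 7*(2*(-1)) = 7*(-2) = -14)
z(W) = -14
h(q) = 5 (h(q) = 5 + 0 = 5)
z(-8) + (M - 37)*h(-2) = -14 + (√14 - 37)*5 = -14 + (-37 + √14)*5 = -14 + (-185 + 5*√14) = -199 + 5*√14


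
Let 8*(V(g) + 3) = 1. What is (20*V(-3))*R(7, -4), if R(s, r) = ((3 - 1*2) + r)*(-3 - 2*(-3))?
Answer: 1035/2 ≈ 517.50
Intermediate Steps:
V(g) = -23/8 (V(g) = -3 + (⅛)*1 = -3 + ⅛ = -23/8)
R(s, r) = 3 + 3*r (R(s, r) = ((3 - 2) + r)*(-3 + 6) = (1 + r)*3 = 3 + 3*r)
(20*V(-3))*R(7, -4) = (20*(-23/8))*(3 + 3*(-4)) = -115*(3 - 12)/2 = -115/2*(-9) = 1035/2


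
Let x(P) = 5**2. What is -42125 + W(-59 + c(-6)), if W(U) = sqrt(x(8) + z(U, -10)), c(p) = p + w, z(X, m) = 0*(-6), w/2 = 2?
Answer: -42120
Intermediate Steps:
w = 4 (w = 2*2 = 4)
z(X, m) = 0
x(P) = 25
c(p) = 4 + p (c(p) = p + 4 = 4 + p)
W(U) = 5 (W(U) = sqrt(25 + 0) = sqrt(25) = 5)
-42125 + W(-59 + c(-6)) = -42125 + 5 = -42120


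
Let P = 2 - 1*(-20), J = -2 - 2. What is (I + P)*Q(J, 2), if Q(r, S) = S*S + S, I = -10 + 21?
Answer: 198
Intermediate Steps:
I = 11
J = -4
Q(r, S) = S + S**2 (Q(r, S) = S**2 + S = S + S**2)
P = 22 (P = 2 + 20 = 22)
(I + P)*Q(J, 2) = (11 + 22)*(2*(1 + 2)) = 33*(2*3) = 33*6 = 198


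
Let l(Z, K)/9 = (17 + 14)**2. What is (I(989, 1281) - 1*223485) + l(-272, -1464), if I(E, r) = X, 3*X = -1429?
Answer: -645937/3 ≈ -2.1531e+5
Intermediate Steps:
X = -1429/3 (X = (1/3)*(-1429) = -1429/3 ≈ -476.33)
I(E, r) = -1429/3
l(Z, K) = 8649 (l(Z, K) = 9*(17 + 14)**2 = 9*31**2 = 9*961 = 8649)
(I(989, 1281) - 1*223485) + l(-272, -1464) = (-1429/3 - 1*223485) + 8649 = (-1429/3 - 223485) + 8649 = -671884/3 + 8649 = -645937/3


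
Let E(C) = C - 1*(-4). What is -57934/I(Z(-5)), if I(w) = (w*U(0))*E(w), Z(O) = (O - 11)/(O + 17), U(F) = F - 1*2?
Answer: -260703/32 ≈ -8147.0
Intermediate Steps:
U(F) = -2 + F (U(F) = F - 2 = -2 + F)
E(C) = 4 + C (E(C) = C + 4 = 4 + C)
Z(O) = (-11 + O)/(17 + O)
I(w) = -2*w*(4 + w) (I(w) = (w*(-2 + 0))*(4 + w) = (w*(-2))*(4 + w) = (-2*w)*(4 + w) = -2*w*(4 + w))
-57934/I(Z(-5)) = -57934*(-(17 - 5)/(2*(-11 - 5)*(4 + (-11 - 5)/(17 - 5)))) = -57934*3/(8*(4 - 16/12)) = -57934*3/(8*(4 + (1/12)*(-16))) = -57934*3/(8*(4 - 4/3)) = -57934/((-2*(-4/3)*8/3)) = -57934/64/9 = -57934*9/64 = -260703/32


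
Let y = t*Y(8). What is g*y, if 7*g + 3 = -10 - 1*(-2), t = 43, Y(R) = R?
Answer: -3784/7 ≈ -540.57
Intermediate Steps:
g = -11/7 (g = -3/7 + (-10 - 1*(-2))/7 = -3/7 + (-10 + 2)/7 = -3/7 + (⅐)*(-8) = -3/7 - 8/7 = -11/7 ≈ -1.5714)
y = 344 (y = 43*8 = 344)
g*y = -11/7*344 = -3784/7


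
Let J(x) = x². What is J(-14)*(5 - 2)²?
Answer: 1764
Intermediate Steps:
J(-14)*(5 - 2)² = (-14)²*(5 - 2)² = 196*3² = 196*9 = 1764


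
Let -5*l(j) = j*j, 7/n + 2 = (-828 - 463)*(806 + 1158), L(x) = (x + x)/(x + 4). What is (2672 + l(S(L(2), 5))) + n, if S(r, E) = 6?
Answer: 4826192627/1811090 ≈ 2664.8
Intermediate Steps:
L(x) = 2*x/(4 + x) (L(x) = (2*x)/(4 + x) = 2*x/(4 + x))
n = -1/362218 (n = 7/(-2 + (-828 - 463)*(806 + 1158)) = 7/(-2 - 1291*1964) = 7/(-2 - 2535524) = 7/(-2535526) = 7*(-1/2535526) = -1/362218 ≈ -2.7608e-6)
l(j) = -j²/5 (l(j) = -j*j/5 = -j²/5)
(2672 + l(S(L(2), 5))) + n = (2672 - ⅕*6²) - 1/362218 = (2672 - ⅕*36) - 1/362218 = (2672 - 36/5) - 1/362218 = 13324/5 - 1/362218 = 4826192627/1811090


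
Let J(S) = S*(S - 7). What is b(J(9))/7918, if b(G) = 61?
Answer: 61/7918 ≈ 0.0077040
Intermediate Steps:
J(S) = S*(-7 + S)
b(J(9))/7918 = 61/7918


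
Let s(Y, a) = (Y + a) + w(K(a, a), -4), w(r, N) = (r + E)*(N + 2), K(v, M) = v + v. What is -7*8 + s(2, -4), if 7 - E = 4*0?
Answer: -56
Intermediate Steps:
K(v, M) = 2*v
E = 7 (E = 7 - 4*0 = 7 - 1*0 = 7 + 0 = 7)
w(r, N) = (2 + N)*(7 + r) (w(r, N) = (r + 7)*(N + 2) = (7 + r)*(2 + N) = (2 + N)*(7 + r))
s(Y, a) = -14 + Y - 3*a (s(Y, a) = (Y + a) + (14 + 2*(2*a) + 7*(-4) - 8*a) = (Y + a) + (14 + 4*a - 28 - 8*a) = (Y + a) + (-14 - 4*a) = -14 + Y - 3*a)
-7*8 + s(2, -4) = -7*8 + (-14 + 2 - 3*(-4)) = -56 + (-14 + 2 + 12) = -56 + 0 = -56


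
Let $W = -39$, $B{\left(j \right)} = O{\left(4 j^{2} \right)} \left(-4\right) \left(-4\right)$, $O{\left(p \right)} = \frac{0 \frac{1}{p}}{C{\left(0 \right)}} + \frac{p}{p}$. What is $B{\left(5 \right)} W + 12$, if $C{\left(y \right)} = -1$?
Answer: $-612$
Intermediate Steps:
$O{\left(p \right)} = 1$ ($O{\left(p \right)} = \frac{0 \frac{1}{p}}{-1} + \frac{p}{p} = 0 \left(-1\right) + 1 = 0 + 1 = 1$)
$B{\left(j \right)} = 16$ ($B{\left(j \right)} = 1 \left(-4\right) \left(-4\right) = \left(-4\right) \left(-4\right) = 16$)
$B{\left(5 \right)} W + 12 = 16 \left(-39\right) + 12 = -624 + 12 = -612$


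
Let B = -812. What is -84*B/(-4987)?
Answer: -68208/4987 ≈ -13.677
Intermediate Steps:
-84*B/(-4987) = -84*(-812)/(-4987) = 68208*(-1/4987) = -68208/4987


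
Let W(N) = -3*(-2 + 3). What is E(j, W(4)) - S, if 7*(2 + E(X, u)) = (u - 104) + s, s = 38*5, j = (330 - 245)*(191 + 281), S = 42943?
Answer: -300532/7 ≈ -42933.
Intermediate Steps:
j = 40120 (j = 85*472 = 40120)
W(N) = -3 (W(N) = -3*1 = -3)
s = 190
E(X, u) = 72/7 + u/7 (E(X, u) = -2 + ((u - 104) + 190)/7 = -2 + ((-104 + u) + 190)/7 = -2 + (86 + u)/7 = -2 + (86/7 + u/7) = 72/7 + u/7)
E(j, W(4)) - S = (72/7 + (⅐)*(-3)) - 1*42943 = (72/7 - 3/7) - 42943 = 69/7 - 42943 = -300532/7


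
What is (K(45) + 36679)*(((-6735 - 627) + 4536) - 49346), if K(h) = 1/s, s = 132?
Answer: -63149367047/33 ≈ -1.9136e+9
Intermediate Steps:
K(h) = 1/132
(K(45) + 36679)*(((-6735 - 627) + 4536) - 49346) = (1/132 + 36679)*(((-6735 - 627) + 4536) - 49346) = 4841629*((-7362 + 4536) - 49346)/132 = 4841629*(-2826 - 49346)/132 = (4841629/132)*(-52172) = -63149367047/33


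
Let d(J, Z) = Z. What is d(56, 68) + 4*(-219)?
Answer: -808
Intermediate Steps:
d(56, 68) + 4*(-219) = 68 + 4*(-219) = 68 - 876 = -808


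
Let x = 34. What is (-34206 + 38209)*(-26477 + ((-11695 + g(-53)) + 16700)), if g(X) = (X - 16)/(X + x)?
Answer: -1632819697/19 ≈ -8.5938e+7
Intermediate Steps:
g(X) = (-16 + X)/(34 + X) (g(X) = (X - 16)/(X + 34) = (-16 + X)/(34 + X))
(-34206 + 38209)*(-26477 + ((-11695 + g(-53)) + 16700)) = (-34206 + 38209)*(-26477 + ((-11695 + (-16 - 53)/(34 - 53)) + 16700)) = 4003*(-26477 + ((-11695 - 69/(-19)) + 16700)) = 4003*(-26477 + ((-11695 - 1/19*(-69)) + 16700)) = 4003*(-26477 + ((-11695 + 69/19) + 16700)) = 4003*(-26477 + (-222136/19 + 16700)) = 4003*(-26477 + 95164/19) = 4003*(-407899/19) = -1632819697/19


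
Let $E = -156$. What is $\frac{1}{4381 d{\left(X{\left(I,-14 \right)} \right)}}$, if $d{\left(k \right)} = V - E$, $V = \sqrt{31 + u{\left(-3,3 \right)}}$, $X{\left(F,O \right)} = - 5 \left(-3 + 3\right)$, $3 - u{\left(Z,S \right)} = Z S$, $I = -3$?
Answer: $\frac{12}{8186741} - \frac{\sqrt{43}}{106427633} \approx 1.4042 \cdot 10^{-6}$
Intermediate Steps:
$u{\left(Z,S \right)} = 3 - S Z$ ($u{\left(Z,S \right)} = 3 - Z S = 3 - S Z$)
$X{\left(F,O \right)} = 0$ ($X{\left(F,O \right)} = \left(-5\right) 0 = 0$)
$V = \sqrt{43}$ ($V = \sqrt{31 - \left(-3 + 3 \left(-3\right)\right)} = \sqrt{31 + \left(3 + 9\right)} = \sqrt{31 + 12} = \sqrt{43} \approx 6.5574$)
$d{\left(k \right)} = 156 + \sqrt{43}$ ($d{\left(k \right)} = \sqrt{43} - -156 = \sqrt{43} + 156 = 156 + \sqrt{43}$)
$\frac{1}{4381 d{\left(X{\left(I,-14 \right)} \right)}} = \frac{1}{4381 \left(156 + \sqrt{43}\right)}$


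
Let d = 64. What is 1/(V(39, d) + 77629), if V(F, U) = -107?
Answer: 1/77522 ≈ 1.2900e-5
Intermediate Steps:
1/(V(39, d) + 77629) = 1/(-107 + 77629) = 1/77522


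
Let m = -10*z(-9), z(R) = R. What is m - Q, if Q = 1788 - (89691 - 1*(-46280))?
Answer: 134273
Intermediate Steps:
Q = -134183 (Q = 1788 - (89691 + 46280) = 1788 - 1*135971 = 1788 - 135971 = -134183)
m = 90 (m = -10*(-9) = 90)
m - Q = 90 - 1*(-134183) = 90 + 134183 = 134273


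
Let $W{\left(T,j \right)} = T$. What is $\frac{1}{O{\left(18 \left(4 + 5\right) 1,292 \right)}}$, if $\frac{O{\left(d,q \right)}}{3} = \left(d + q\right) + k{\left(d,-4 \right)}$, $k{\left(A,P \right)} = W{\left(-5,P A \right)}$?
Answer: $\frac{1}{1347} \approx 0.00074239$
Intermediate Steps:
$k{\left(A,P \right)} = -5$
$O{\left(d,q \right)} = -15 + 3 d + 3 q$ ($O{\left(d,q \right)} = 3 \left(\left(d + q\right) - 5\right) = 3 \left(-5 + d + q\right) = -15 + 3 d + 3 q$)
$\frac{1}{O{\left(18 \left(4 + 5\right) 1,292 \right)}} = \frac{1}{-15 + 3 \cdot 18 \left(4 + 5\right) 1 + 3 \cdot 292} = \frac{1}{-15 + 3 \cdot 18 \cdot 9 \cdot 1 + 876} = \frac{1}{-15 + 3 \cdot 18 \cdot 9 + 876} = \frac{1}{-15 + 3 \cdot 162 + 876} = \frac{1}{-15 + 486 + 876} = \frac{1}{1347}$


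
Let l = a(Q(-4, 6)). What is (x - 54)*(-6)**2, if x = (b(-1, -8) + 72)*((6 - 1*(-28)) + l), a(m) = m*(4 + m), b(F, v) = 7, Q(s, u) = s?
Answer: 94752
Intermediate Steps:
l = 0 (l = -4*(4 - 4) = -4*0 = 0)
x = 2686 (x = (7 + 72)*((6 - 1*(-28)) + 0) = 79*((6 + 28) + 0) = 79*(34 + 0) = 79*34 = 2686)
(x - 54)*(-6)**2 = (2686 - 54)*(-6)**2 = 2632*36 = 94752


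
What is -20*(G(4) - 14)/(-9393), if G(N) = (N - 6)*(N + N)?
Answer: -200/3131 ≈ -0.063877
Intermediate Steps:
G(N) = 2*N*(-6 + N) (G(N) = (-6 + N)*(2*N) = 2*N*(-6 + N))
-20*(G(4) - 14)/(-9393) = -20*(2*4*(-6 + 4) - 14)/(-9393) = -20*(2*4*(-2) - 14)*(-1/9393) = -20*(-16 - 14)*(-1/9393) = -20*(-30)*(-1/9393) = 600*(-1/9393) = -200/3131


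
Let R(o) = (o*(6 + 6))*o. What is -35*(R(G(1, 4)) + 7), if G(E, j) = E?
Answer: -665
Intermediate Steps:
R(o) = 12*o² (R(o) = (o*12)*o = (12*o)*o = 12*o²)
-35*(R(G(1, 4)) + 7) = -35*(12*1² + 7) = -35*(12*1 + 7) = -35*(12 + 7) = -35*19 = -665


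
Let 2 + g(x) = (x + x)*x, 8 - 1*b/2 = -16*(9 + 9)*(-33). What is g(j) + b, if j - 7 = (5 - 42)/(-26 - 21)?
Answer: -41689834/2209 ≈ -18873.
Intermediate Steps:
b = -18992 (b = 16 - 2*(-16*(9 + 9))*(-33) = 16 - 2*(-16*18)*(-33) = 16 - (-576)*(-33) = 16 - 2*9504 = 16 - 19008 = -18992)
j = 366/47 (j = 7 + (5 - 42)/(-26 - 21) = 7 - 37/(-47) = 7 - 37*(-1/47) = 7 + 37/47 = 366/47 ≈ 7.7872)
g(x) = -2 + 2*x² (g(x) = -2 + (x + x)*x = -2 + (2*x)*x = -2 + 2*x²)
g(j) + b = (-2 + 2*(366/47)²) - 18992 = (-2 + 2*(133956/2209)) - 18992 = (-2 + 267912/2209) - 18992 = 263494/2209 - 18992 = -41689834/2209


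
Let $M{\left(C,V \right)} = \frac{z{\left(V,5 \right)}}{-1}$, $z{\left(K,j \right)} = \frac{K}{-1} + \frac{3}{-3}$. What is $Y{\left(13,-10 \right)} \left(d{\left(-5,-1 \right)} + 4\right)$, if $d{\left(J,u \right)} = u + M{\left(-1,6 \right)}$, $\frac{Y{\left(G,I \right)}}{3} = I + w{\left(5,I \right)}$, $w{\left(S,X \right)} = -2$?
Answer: $-360$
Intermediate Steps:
$z{\left(K,j \right)} = -1 - K$ ($z{\left(K,j \right)} = K \left(-1\right) + 3 \left(- \frac{1}{3}\right) = - K - 1 = -1 - K$)
$M{\left(C,V \right)} = 1 + V$ ($M{\left(C,V \right)} = \frac{-1 - V}{-1} = \left(-1 - V\right) \left(-1\right) = 1 + V$)
$Y{\left(G,I \right)} = -6 + 3 I$ ($Y{\left(G,I \right)} = 3 \left(I - 2\right) = 3 \left(-2 + I\right) = -6 + 3 I$)
$d{\left(J,u \right)} = 7 + u$ ($d{\left(J,u \right)} = u + \left(1 + 6\right) = u + 7 = 7 + u$)
$Y{\left(13,-10 \right)} \left(d{\left(-5,-1 \right)} + 4\right) = \left(-6 + 3 \left(-10\right)\right) \left(\left(7 - 1\right) + 4\right) = \left(-6 - 30\right) \left(6 + 4\right) = \left(-36\right) 10 = -360$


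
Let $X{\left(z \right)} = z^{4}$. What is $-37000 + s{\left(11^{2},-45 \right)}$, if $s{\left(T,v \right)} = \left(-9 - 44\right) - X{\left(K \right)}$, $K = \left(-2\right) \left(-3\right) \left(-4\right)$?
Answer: $-368829$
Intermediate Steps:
$K = -24$ ($K = 6 \left(-4\right) = -24$)
$s{\left(T,v \right)} = -331829$ ($s{\left(T,v \right)} = \left(-9 - 44\right) - \left(-24\right)^{4} = -53 - 331776 = -331829$)
$-37000 + s{\left(11^{2},-45 \right)} = -37000 - 331829 = -368829$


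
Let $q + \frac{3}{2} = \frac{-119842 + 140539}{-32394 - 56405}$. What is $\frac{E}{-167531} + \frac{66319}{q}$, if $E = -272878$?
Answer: $- \frac{179374229774284}{4687684911} \approx -38265.0$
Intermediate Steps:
$q = - \frac{307791}{177598}$ ($q = - \frac{3}{2} + \frac{-119842 + 140539}{-32394 - 56405} = - \frac{3}{2} + \frac{20697}{-88799} = - \frac{3}{2} + 20697 \left(- \frac{1}{88799}\right) = - \frac{3}{2} - \frac{20697}{88799} = - \frac{307791}{177598} \approx -1.7331$)
$\frac{E}{-167531} + \frac{66319}{q} = - \frac{272878}{-167531} + \frac{66319}{- \frac{307791}{177598}} = \left(-272878\right) \left(- \frac{1}{167531}\right) + 66319 \left(- \frac{177598}{307791}\right) = \frac{272878}{167531} - \frac{1070738342}{27981} = - \frac{179374229774284}{4687684911}$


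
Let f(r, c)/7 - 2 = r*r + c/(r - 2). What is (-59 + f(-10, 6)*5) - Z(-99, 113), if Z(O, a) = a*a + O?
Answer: -18353/2 ≈ -9176.5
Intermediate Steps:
f(r, c) = 14 + 7*r² + 7*c/(-2 + r) (f(r, c) = 14 + 7*(r*r + c/(r - 2)) = 14 + 7*(r² + c/(-2 + r)) = 14 + (7*r² + 7*c/(-2 + r)) = 14 + 7*r² + 7*c/(-2 + r))
Z(O, a) = O + a² (Z(O, a) = a² + O = O + a²)
(-59 + f(-10, 6)*5) - Z(-99, 113) = (-59 + (7*(-4 + 6 + (-10)³ - 2*(-10)² + 2*(-10))/(-2 - 10))*5) - (-99 + 113²) = (-59 + (7*(-4 + 6 - 1000 - 2*100 - 20)/(-12))*5) - (-99 + 12769) = (-59 + (7*(-1/12)*(-4 + 6 - 1000 - 200 - 20))*5) - 1*12670 = (-59 + (7*(-1/12)*(-1218))*5) - 12670 = (-59 + (1421/2)*5) - 12670 = (-59 + 7105/2) - 12670 = 6987/2 - 12670 = -18353/2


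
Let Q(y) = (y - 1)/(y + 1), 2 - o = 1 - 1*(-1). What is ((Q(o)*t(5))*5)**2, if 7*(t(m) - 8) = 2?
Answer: 84100/49 ≈ 1716.3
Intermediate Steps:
t(m) = 58/7 (t(m) = 8 + (1/7)*2 = 8 + 2/7 = 58/7)
o = 0 (o = 2 - (1 - 1*(-1)) = 2 - (1 + 1) = 2 - 1*2 = 2 - 2 = 0)
Q(y) = (-1 + y)/(1 + y)
((Q(o)*t(5))*5)**2 = ((((-1 + 0)/(1 + 0))*(58/7))*5)**2 = (((-1/1)*(58/7))*5)**2 = (((1*(-1))*(58/7))*5)**2 = (-1*58/7*5)**2 = (-58/7*5)**2 = (-290/7)**2 = 84100/49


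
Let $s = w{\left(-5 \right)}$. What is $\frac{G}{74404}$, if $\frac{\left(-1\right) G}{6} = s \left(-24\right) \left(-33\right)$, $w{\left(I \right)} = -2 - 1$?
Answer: $\frac{324}{1691} \approx 0.1916$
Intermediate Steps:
$w{\left(I \right)} = -3$
$s = -3$
$G = 14256$ ($G = - 6 \left(-3\right) \left(-24\right) \left(-33\right) = - 6 \cdot 72 \left(-33\right) = \left(-6\right) \left(-2376\right) = 14256$)
$\frac{G}{74404} = \frac{14256}{74404} = 14256 \cdot \frac{1}{74404} = \frac{324}{1691}$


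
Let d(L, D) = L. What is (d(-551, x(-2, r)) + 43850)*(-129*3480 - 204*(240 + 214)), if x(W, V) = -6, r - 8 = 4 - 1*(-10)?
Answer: -23447967264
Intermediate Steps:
r = 22 (r = 8 + (4 - 1*(-10)) = 8 + (4 + 10) = 8 + 14 = 22)
(d(-551, x(-2, r)) + 43850)*(-129*3480 - 204*(240 + 214)) = (-551 + 43850)*(-129*3480 - 204*(240 + 214)) = 43299*(-448920 - 204*454) = 43299*(-448920 - 92616) = 43299*(-541536) = -23447967264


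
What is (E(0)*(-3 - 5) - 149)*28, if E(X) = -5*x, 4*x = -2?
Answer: -4732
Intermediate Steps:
x = -½ (x = (¼)*(-2) = -½ ≈ -0.50000)
E(X) = 5/2 (E(X) = -5*(-½) = 5/2)
(E(0)*(-3 - 5) - 149)*28 = (5*(-3 - 5)/2 - 149)*28 = ((5/2)*(-8) - 149)*28 = (-20 - 149)*28 = -169*28 = -4732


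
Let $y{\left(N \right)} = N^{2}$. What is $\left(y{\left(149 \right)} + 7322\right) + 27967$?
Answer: $57490$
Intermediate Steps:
$\left(y{\left(149 \right)} + 7322\right) + 27967 = \left(149^{2} + 7322\right) + 27967 = \left(22201 + 7322\right) + 27967 = 29523 + 27967 = 57490$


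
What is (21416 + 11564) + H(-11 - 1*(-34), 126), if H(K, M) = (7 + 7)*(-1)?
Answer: 32966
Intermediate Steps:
H(K, M) = -14 (H(K, M) = 14*(-1) = -14)
(21416 + 11564) + H(-11 - 1*(-34), 126) = (21416 + 11564) - 14 = 32980 - 14 = 32966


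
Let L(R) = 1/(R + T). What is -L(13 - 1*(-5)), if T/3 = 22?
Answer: -1/84 ≈ -0.011905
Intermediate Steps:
T = 66 (T = 3*22 = 66)
L(R) = 1/(66 + R) (L(R) = 1/(R + 66) = 1/(66 + R))
-L(13 - 1*(-5)) = -1/(66 + (13 - 1*(-5))) = -1/(66 + (13 + 5)) = -1/(66 + 18) = -1/84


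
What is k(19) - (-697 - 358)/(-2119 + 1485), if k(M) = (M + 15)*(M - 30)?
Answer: -238171/634 ≈ -375.66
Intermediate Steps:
k(M) = (-30 + M)*(15 + M) (k(M) = (15 + M)*(-30 + M) = (-30 + M)*(15 + M))
k(19) - (-697 - 358)/(-2119 + 1485) = (-450 + 19**2 - 15*19) - (-697 - 358)/(-2119 + 1485) = (-450 + 361 - 285) - (-1055)/(-634) = -374 - (-1055)*(-1)/634 = -374 - 1*1055/634 = -374 - 1055/634 = -238171/634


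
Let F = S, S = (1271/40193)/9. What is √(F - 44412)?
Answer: I*√645719129157989/120579 ≈ 210.74*I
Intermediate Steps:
S = 1271/361737 (S = (1271*(1/40193))*(⅑) = (1271/40193)*(⅑) = 1271/361737 ≈ 0.0035136)
F = 1271/361737 ≈ 0.0035136
√(F - 44412) = √(1271/361737 - 44412) = √(-16065462373/361737) = I*√645719129157989/120579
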